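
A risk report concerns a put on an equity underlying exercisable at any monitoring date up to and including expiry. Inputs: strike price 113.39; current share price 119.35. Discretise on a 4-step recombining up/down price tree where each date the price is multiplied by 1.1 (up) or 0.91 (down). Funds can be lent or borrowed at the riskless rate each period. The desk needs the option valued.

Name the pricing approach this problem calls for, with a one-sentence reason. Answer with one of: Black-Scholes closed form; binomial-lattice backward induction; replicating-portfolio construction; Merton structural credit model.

Key observation: with exercise allowed before expiry on a discrete up/down model (4 steps from spot 119.35), the strike-113.39 put's value must be rolled back through the tree testing early exercise at each node.

framework: binomial-lattice backward induction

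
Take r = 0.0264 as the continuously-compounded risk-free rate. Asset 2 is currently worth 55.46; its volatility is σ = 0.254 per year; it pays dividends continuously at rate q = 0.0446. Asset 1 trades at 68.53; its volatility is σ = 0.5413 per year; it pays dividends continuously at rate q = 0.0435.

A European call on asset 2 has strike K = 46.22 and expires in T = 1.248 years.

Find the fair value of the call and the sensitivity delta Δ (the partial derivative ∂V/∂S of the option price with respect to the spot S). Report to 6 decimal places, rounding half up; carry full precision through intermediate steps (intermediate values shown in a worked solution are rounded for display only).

σ√T = 0.254·√1.248 = 0.283753
d₁ = (ln(S/K) + (r−q+σ²/2)T) / (σ√T) = (ln(55.46/46.22) + (0.0264−0.0446+0.254²/2)·1.248) / 0.283753 = (0.182249 + 0.017544) / 0.283753 = 0.704111
d₂ = d₁ − σ√T = 0.704111 − 0.283753 = 0.420357
e^{−rT} = 0.967590
e^{−qT} = 0.945860
N(d₁) = 0.759318,  N(d₂) = 0.662888
Call price V = S·e^{−qT}·N(d₁) − K·e^{−rT}·N(d₂) = 39.831848 − 29.645666 = 10.186182
Δ = e^{−qT}·N(d₁) = 0.718209

price = 10.186182
Δ = 0.718209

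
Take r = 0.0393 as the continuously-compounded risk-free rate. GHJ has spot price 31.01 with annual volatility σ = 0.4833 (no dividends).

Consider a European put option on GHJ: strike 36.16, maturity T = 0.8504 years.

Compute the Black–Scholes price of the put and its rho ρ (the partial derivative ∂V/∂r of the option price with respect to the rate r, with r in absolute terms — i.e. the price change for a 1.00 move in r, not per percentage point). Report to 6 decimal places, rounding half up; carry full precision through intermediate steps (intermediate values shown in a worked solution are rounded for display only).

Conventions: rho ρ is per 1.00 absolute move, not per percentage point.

σ√T = 0.4833·√0.8504 = 0.445685
d₁ = (ln(S/K) + (r+σ²/2)T) / (σ√T) = (ln(31.01/36.16) + (0.0393+0.4833²/2)·0.8504) / 0.445685 = (-0.153644 + 0.132738) / 0.445685 = -0.046906
d₂ = d₁ − σ√T = -0.046906 − 0.445685 = -0.492591
e^{−rT} = 0.967132
N(−d₁) = 0.518706,  N(−d₂) = 0.688849
Put price V = K·e^{−rT}·N(−d₂) − S·N(−d₁) = 24.090080 − 16.085071 = 8.005009
ρ = −K·T·e^{−rT}·N(−d₂) = -20.486204

price = 8.005009
ρ = -20.486204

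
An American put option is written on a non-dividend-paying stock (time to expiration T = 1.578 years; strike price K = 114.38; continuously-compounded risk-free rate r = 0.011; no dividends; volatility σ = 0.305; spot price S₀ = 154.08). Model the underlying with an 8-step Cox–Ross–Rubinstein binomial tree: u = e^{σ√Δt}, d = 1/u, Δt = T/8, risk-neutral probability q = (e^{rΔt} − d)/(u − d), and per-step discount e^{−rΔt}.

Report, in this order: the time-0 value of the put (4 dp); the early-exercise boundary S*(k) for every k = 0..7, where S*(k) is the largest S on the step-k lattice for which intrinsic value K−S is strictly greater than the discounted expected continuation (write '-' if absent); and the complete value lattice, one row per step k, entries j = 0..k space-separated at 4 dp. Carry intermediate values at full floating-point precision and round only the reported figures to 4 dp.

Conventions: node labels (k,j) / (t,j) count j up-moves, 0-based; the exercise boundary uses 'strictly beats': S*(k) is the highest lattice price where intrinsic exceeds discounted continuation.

Δt=0.19725  u=1.14506  d=0.87331  q=0.47418  discount=0.99783
step 8 (expiry): payoffs max(K−S,0) = 62.2470 46.0248 24.7549 0.0000 0.0000 0.0000 0.0000 0.0000 0.0000
step 7: (k=7,j=0): S=59.6956, K−S=54.6844, hold=54.4365 ⇒ V=54.6844 exercise | (k=7,j=1): S=78.2709, K−S=36.1091, hold=35.8612 ⇒ V=36.1091 exercise | (k=7,j=2): S=102.6263, K−S=11.7537, hold=12.9884 ⇒ V=12.9884 continue | (k=7,j=3): S=134.5604, K−S=0.0000, hold=0.0000 ⇒ V=0.0000 continue | (k=7,j=4): S=176.4312, K−S=0.0000, hold=0.0000 ⇒ V=0.0000 continue | (k=7,j=5): S=231.3310, K−S=0.0000, hold=0.0000 ⇒ V=0.0000 continue | (k=7,j=6): S=303.3137, K−S=0.0000, hold=0.0000 ⇒ V=0.0000 continue | (k=7,j=7): S=397.6952, K−S=0.0000, hold=0.0000 ⇒ V=0.0000 continue  boundary S*=78.2709
step 6: (k=6,j=0): S=68.3552, K−S=46.0248, hold=45.7769 ⇒ V=46.0248 exercise | (k=6,j=1): S=89.6251, K−S=24.7549, hold=25.0912 ⇒ V=25.0912 continue | (k=6,j=2): S=117.5136, K−S=0.0000, hold=6.8148 ⇒ V=6.8148 continue | (k=6,j=3): S=154.0800, K−S=0.0000, hold=0.0000 ⇒ V=0.0000 continue | (k=6,j=4): S=202.0248, K−S=0.0000, hold=0.0000 ⇒ V=0.0000 continue | (k=6,j=5): S=264.8884, K−S=0.0000, hold=0.0000 ⇒ V=0.0000 continue | (k=6,j=6): S=347.3132, K−S=0.0000, hold=0.0000 ⇒ V=0.0000 continue  boundary S*=68.3552
step 5: (k=5,j=0): S=78.2709, K−S=36.1091, hold=36.0203 ⇒ V=36.1091 exercise | (k=5,j=1): S=102.6263, K−S=11.7537, hold=16.3893 ⇒ V=16.3893 continue | (k=5,j=2): S=134.5604, K−S=0.0000, hold=3.5756 ⇒ V=3.5756 continue | (k=5,j=3): S=176.4312, K−S=0.0000, hold=0.0000 ⇒ V=0.0000 continue | (k=5,j=4): S=231.3310, K−S=0.0000, hold=0.0000 ⇒ V=0.0000 continue | (k=5,j=5): S=303.3137, K−S=0.0000, hold=0.0000 ⇒ V=0.0000 continue  boundary S*=78.2709
step 4: (k=4,j=0): S=89.6251, K−S=24.7549, hold=26.7004 ⇒ V=26.7004 continue | (k=4,j=1): S=117.5136, K−S=0.0000, hold=10.2909 ⇒ V=10.2909 continue | (k=4,j=2): S=154.0800, K−S=0.0000, hold=1.8760 ⇒ V=1.8760 continue | (k=4,j=3): S=202.0248, K−S=0.0000, hold=0.0000 ⇒ V=0.0000 continue | (k=4,j=4): S=264.8884, K−S=0.0000, hold=0.0000 ⇒ V=0.0000 continue  boundary S*=-
step 3: (k=3,j=0): S=102.6263, K−S=11.7537, hold=18.8783 ⇒ V=18.8783 continue | (k=3,j=1): S=134.5604, K−S=0.0000, hold=6.2871 ⇒ V=6.2871 continue | (k=3,j=2): S=176.4312, K−S=0.0000, hold=0.9843 ⇒ V=0.9843 continue | (k=3,j=3): S=231.3310, K−S=0.0000, hold=0.0000 ⇒ V=0.0000 continue  boundary S*=-
step 2: (k=2,j=0): S=117.5136, K−S=0.0000, hold=12.8798 ⇒ V=12.8798 continue | (k=2,j=1): S=154.0800, K−S=0.0000, hold=3.7644 ⇒ V=3.7644 continue | (k=2,j=2): S=202.0248, K−S=0.0000, hold=0.5165 ⇒ V=0.5165 continue  boundary S*=-
step 1: (k=1,j=0): S=134.5604, K−S=0.0000, hold=8.5390 ⇒ V=8.5390 continue | (k=1,j=1): S=176.4312, K−S=0.0000, hold=2.2195 ⇒ V=2.2195 continue  boundary S*=-
step 0: (k=0,j=0): S=154.0800, K−S=0.0000, hold=5.5304 ⇒ V=5.5304 continue  boundary S*=-

price = 5.5304
boundary = - - - - - 78.2709 68.3552 78.2709
tree:
5.5304
8.5390 2.2195
12.8798 3.7644 0.5165
18.8783 6.2871 0.9843 0.0000
26.7004 10.2909 1.8760 0.0000 0.0000
36.1091 16.3893 3.5756 0.0000 0.0000 0.0000
46.0248 25.0912 6.8148 0.0000 0.0000 0.0000 0.0000
54.6844 36.1091 12.9884 0.0000 0.0000 0.0000 0.0000 0.0000
62.2470 46.0248 24.7549 0.0000 0.0000 0.0000 0.0000 0.0000 0.0000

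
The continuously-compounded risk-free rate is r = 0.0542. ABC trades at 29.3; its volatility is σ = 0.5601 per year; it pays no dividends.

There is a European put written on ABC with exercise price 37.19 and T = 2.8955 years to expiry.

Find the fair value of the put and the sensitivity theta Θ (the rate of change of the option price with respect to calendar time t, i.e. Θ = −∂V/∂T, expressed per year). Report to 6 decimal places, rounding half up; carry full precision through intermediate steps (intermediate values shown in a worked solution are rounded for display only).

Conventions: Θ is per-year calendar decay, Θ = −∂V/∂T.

price = 12.470728
Θ = -0.553791

σ√T = 0.5601·√2.8955 = 0.953076
d₁ = (ln(S/K) + (r+σ²/2)T) / (σ√T) = (ln(29.3/37.19) + (0.0542+0.5601²/2)·2.8955) / 0.953076 = (-0.238452 + 0.611113) / 0.953076 = 0.391008
d₂ = d₁ − σ√T = 0.391008 − 0.953076 = -0.562068
e^{−rT} = 0.854759
N(−d₁) = 0.347896,  N(−d₂) = 0.712965
Put price V = K·e^{−rT}·N(−d₂) − S·N(−d₁) = 22.664070 − 10.193342 = 12.470728
φ(d₁) = (1/√(2π))·e^{−d₁²/2} = 0.369582
Θ = −S·φ(d₁)·σ/(2√T) + r·K·e^{−rT}·N(−d₂) = −1.782183 + 1.228393 = -0.553791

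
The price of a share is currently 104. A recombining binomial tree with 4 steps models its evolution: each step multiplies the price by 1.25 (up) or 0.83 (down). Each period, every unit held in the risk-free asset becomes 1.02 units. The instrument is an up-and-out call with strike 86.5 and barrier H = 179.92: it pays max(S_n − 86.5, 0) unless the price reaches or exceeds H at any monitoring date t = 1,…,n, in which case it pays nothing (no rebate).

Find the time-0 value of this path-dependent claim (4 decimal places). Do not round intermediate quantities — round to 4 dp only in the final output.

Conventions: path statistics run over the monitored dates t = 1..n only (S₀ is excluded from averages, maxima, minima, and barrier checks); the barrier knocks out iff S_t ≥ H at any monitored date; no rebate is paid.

price = 20.1916

Set p* = 0.4524 (from d < R < u); the path-dependent value is the discounted p*-expectation over all price paths.
Enumerate all 2^4 = 16 price paths (U = up ×1.25, D = down ×0.83); each path with k up-moves has probability p*^k·(1−p*)^(4−k).
DDDD: M=86.3200, payoff=0.0000, prob=0.089932
UDDD: M=130.0000, payoff=0.0000, prob=0.074292
DUDD: M=107.9000, payoff=0.0000, prob=0.074292
UUDD: M=162.5000, payoff=25.4462, prob=0.061371
DDUD: M=89.5570, payoff=0.0000, prob=0.074292
UDUD: M=134.8750, payoff=25.4462, prob=0.061371
DUUD: M=134.8750, payoff=25.4462, prob=0.061371
UUUD: M=203.1250, payoff=0.0000, prob=0.050698
DDDU: M=86.3200, payoff=0.0000, prob=0.074292
UDDU: M=130.0000, payoff=25.4462, prob=0.061371
DUDU: M=111.9463, payoff=25.4462, prob=0.061371
UUDU: M=168.5938, payoff=82.0938, prob=0.050698
DDUU: M=111.9463, payoff=25.4462, prob=0.061371
UDUU: M=168.5938, payoff=82.0938, prob=0.050698
DUUU: M=168.5938, payoff=82.0938, prob=0.050698
UUUU: M=253.9062, payoff=0.0000, prob=0.041881
Price = Σ prob·payoff / R^4 = 21.856011 / 1.082432 = 20.1916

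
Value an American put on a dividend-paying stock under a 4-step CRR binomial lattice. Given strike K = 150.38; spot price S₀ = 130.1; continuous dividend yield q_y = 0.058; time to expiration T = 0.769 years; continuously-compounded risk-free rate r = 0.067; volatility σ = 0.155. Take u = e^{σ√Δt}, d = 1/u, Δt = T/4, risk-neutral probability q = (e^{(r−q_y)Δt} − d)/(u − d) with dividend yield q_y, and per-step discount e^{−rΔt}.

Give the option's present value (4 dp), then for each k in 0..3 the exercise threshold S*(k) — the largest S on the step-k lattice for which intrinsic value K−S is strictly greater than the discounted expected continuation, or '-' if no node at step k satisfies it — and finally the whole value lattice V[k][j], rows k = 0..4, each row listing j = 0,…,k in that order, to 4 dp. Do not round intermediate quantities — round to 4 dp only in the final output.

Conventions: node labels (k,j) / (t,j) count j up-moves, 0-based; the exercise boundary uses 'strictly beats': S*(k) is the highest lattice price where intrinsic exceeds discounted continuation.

price = 20.6965
boundary = - 121.5519 130.1000 139.2492
tree:
20.6965
28.8281 12.9667
36.8145 20.2800 5.8669
44.2762 28.8281 11.1308 0.6661
51.2476 36.8145 20.2800 1.3382 0.0000

params: Δt=0.19225 u=1.07032 d=0.93430 q=0.49575 e^(-rΔt)=0.98720
t_4 payoffs: 51.2476 36.8145 20.2800 1.3382 0.0000
t_3: node(3,0) S=106.1038 payoff=44.2762 vs cont=43.5281 → 44.2762 [stop]  node(3,1) S=121.5519 payoff=28.8281 vs cont=28.2513 → 28.8281 [stop]  node(3,2) S=139.2492 payoff=11.1308 vs cont=10.7503 → 11.1308 [stop]  node(3,3) S=159.5231 payoff=0.0000 vs cont=0.6661 → 0.6661 [wait]  ⇒ S*(3)=139.2492
t_2: node(2,0) S=113.5655 payoff=36.8145 vs cont=36.1492 → 36.8145 [stop]  node(2,1) S=130.1000 payoff=20.2800 vs cont=19.7980 → 20.2800 [stop]  node(2,2) S=149.0418 payoff=1.3382 vs cont=5.8669 → 5.8669 [wait]  ⇒ S*(2)=130.1000
t_1: node(1,0) S=121.5519 payoff=28.8281 vs cont=28.2513 → 28.8281 [stop]  node(1,1) S=139.2492 payoff=11.1308 vs cont=12.9667 → 12.9667 [wait]  ⇒ S*(1)=121.5519
t_0: node(0,0) S=130.1000 payoff=20.2800 vs cont=20.6965 → 20.6965 [wait]  ⇒ S*(0)=-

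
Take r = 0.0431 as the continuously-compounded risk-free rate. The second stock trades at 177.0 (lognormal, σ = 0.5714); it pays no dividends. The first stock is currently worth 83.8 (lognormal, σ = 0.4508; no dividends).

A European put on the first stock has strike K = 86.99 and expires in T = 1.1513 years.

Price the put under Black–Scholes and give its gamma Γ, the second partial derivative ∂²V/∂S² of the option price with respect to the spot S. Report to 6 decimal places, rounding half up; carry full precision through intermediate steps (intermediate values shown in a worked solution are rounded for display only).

price = 15.411401
Γ = 0.009497

σ√T = 0.4508·√1.1513 = 0.483702
d₁ = (ln(S/K) + (r+σ²/2)T) / (σ√T) = (ln(83.8/86.99) + (0.0431+0.4508²/2)·1.1513) / 0.483702 = (-0.037360 + 0.166605) / 0.483702 = 0.267199
d₂ = d₁ − σ√T = 0.267199 − 0.483702 = -0.216503
e^{−rT} = 0.951590
N(−d₁) = 0.394658,  N(−d₂) = 0.585702
Put price V = K·e^{−rT}·N(−d₂) − S·N(−d₁) = 48.483735 − 33.072334 = 15.411401
φ(d₁) = (1/√(2π))·e^{−d₁²/2} = 0.384952
Γ = φ(d₁) / (S·σ·√T) = 0.009497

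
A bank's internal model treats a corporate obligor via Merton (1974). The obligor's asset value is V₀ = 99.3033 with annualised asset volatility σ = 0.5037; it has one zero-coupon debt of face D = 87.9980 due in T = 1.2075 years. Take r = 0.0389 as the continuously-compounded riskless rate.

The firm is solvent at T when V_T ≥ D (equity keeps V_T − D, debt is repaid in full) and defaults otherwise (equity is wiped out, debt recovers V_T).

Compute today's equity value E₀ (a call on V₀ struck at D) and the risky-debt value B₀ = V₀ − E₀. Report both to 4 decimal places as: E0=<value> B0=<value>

E0=28.5356 B0=70.7677

Apply the equity-as-call identities (strike 87.9980, horizon 1.2075 years):
d₁ = [ln(V₀/D) + (r + σ²/2)T] / (σ√T)
   = [ln(99.3033/87.9980) + (0.0389 + 0.5·0.5037²)·1.2075] / (0.5037·√1.2075)
   = [0.120865 + 0.200151] / 0.553497 = 0.579978
d₂ = d₁ − σ√T = 0.579978 − 0.553497 = 0.026480
N(d₁) = 0.719035,  N(d₂) = 0.510563,  e^(−rT) = 0.954114
E₀ = V₀·N(d₁) − D·e^(−rT)·N(d₂)
   = 99.3033·0.719035 − 87.9980·0.954114·0.510563 = 28.535625
B₀ = V₀ − E₀ = 99.3033 − 28.535625 = 70.767675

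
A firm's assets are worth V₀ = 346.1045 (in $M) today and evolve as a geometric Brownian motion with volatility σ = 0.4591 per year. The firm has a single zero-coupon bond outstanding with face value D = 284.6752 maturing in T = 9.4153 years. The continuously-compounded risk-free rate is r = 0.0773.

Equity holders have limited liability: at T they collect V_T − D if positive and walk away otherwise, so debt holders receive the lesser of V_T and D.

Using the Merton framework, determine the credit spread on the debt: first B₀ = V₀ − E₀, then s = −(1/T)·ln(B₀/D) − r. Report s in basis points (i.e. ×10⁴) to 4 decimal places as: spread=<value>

spread=379.7898

With assets at 346.1045 and a single debt payment of 284.6752 at 9.4153 years:
d₁ = [ln(V₀/D) + (r + σ²/2)T] / (σ√T)
   = [ln(346.1045/284.6752) + (0.0773 + 0.5·0.4591²)·9.4153] / (0.4591·√9.4153)
   = [0.195392 + 1.720047] / 1.408719 = 1.359703
d₂ = d₁ − σ√T = 1.359703 − 1.408719 = -0.049016
N(d₁) = 0.913038,  N(d₂) = 0.480453,  e^(−rT) = 0.482969
E₀ = V₀·N(d₁) − D·e^(−rT)·N(d₂)
   = 346.1045·0.913038 − 284.6752·0.482969·0.480453 = 249.949383
B₀ = V₀ − E₀ = 346.1045 − 249.949383 = 96.155117
spread = −(1/T)·ln(B₀/D) − r = −(1/9.4153)·ln(96.155117/284.6752) − 0.0773 = 0.03797898
in basis points: 0.03797898 × 10⁴ = 379.7898 bp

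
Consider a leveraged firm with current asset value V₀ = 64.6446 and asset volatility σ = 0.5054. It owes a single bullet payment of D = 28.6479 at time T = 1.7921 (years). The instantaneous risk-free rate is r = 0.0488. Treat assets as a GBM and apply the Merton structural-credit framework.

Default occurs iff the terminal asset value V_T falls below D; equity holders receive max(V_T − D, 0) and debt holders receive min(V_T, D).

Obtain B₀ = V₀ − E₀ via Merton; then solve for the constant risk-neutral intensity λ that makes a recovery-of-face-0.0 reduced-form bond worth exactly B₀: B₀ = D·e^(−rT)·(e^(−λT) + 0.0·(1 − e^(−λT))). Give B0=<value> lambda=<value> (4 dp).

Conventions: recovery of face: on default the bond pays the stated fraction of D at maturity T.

B0=25.1105 lambda=0.0247

Apply the equity-as-call identities (strike 28.6479, horizon 1.7921 years):
d₁ = [ln(V₀/D) + (r + σ²/2)T] / (σ√T)
   = [ln(64.6446/28.6479) + (0.0488 + 0.5·0.5054²)·1.7921] / (0.5054·√1.7921)
   = [0.813824 + 0.316332] / 0.676576 = 1.670406
d₂ = d₁ − σ√T = 1.670406 − 0.676576 = 0.993831
N(d₁) = 0.952580,  N(d₂) = 0.839847,  e^(−rT) = 0.916261
E₀ = V₀·N(d₁) − D·e^(−rT)·N(d₂)
   = 64.6446·0.952580 − 28.6479·0.916261·0.839847 = 39.534082
B₀ = V₀ − E₀ = 64.6446 − 39.534082 = 25.110518
e^(−λT) = (B₀·e^(rT)/D − 0)/(1 − 0) = (25.1105·1.091393/28.6479 − 0)/1 = 0.95662905
λ = −ln(0.95662905)/1.7921 = 0.024742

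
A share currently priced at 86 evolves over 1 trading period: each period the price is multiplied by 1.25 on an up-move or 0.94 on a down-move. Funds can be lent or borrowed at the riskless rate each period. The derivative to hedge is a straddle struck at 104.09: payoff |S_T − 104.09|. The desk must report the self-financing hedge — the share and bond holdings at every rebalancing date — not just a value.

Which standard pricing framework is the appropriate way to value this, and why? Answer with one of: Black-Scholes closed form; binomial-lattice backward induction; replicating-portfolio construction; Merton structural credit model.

framework: replicating-portfolio construction

Key observation: a price alone would not answer the question — the per-node share/bond construction on the spot-86, 1.25/0.94 tree is required, and only the replicating-portfolio method yields it.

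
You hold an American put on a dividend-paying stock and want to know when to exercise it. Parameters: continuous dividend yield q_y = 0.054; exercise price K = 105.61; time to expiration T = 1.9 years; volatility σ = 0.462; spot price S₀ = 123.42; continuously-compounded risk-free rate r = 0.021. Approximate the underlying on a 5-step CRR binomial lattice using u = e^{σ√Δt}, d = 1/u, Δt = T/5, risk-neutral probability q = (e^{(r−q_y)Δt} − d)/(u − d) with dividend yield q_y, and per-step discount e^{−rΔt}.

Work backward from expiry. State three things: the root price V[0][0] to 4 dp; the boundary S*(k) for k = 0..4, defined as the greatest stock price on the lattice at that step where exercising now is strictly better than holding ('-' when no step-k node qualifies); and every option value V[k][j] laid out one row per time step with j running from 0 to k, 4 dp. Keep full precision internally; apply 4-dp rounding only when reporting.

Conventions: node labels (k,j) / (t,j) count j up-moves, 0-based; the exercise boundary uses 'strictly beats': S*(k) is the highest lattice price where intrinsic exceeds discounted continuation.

price = 22.3603
boundary = - - - - 39.5043
tree:
22.3603
30.8106 10.5228
41.3365 16.1239 2.5923
53.5508 24.4036 4.4117 0.0000
66.1057 36.3632 7.5080 0.0000 0.0000
75.8961 53.0894 12.7775 0.0000 0.0000 0.0000

Δt=0.38000, u=1.32949, d=0.75217, q=0.40769, disc=e^(-rΔt)=0.99205
k=5 terminal: V=max(K-S,0) → 75.8961 53.0894 12.7775 0.0000 0.0000 0.0000
k=4: j=0 S=39.5043 intr=66.1057 cont=66.0687 V=66.1057[EX]; j=1 S=69.8256 intr=35.7844 cont=36.3632 V=36.3632[hold]; j=2 S=123.4200 intr=0.0000 cont=7.5080 V=7.5080[hold]; j=3 S=218.1505 intr=0.0000 cont=0.0000 V=0.0000[hold]; j=4 S=385.5909 intr=0.0000 cont=0.0000 V=0.0000[hold]  S*(4)=39.5043
k=3: j=0 S=52.5206 intr=53.0894 cont=53.5508 V=53.5508[hold]; j=1 S=92.8325 intr=12.7775 cont=24.4036 V=24.4036[hold]; j=2 S=164.0857 intr=0.0000 cont=4.4117 V=4.4117[hold]; j=3 S=290.0290 intr=0.0000 cont=0.0000 V=0.0000[hold]  S*(3)=-
k=2: j=0 S=69.8256 intr=35.7844 cont=41.3365 V=41.3365[hold]; j=1 S=123.4200 intr=0.0000 cont=16.1239 V=16.1239[hold]; j=2 S=218.1505 intr=0.0000 cont=2.5923 V=2.5923[hold]  S*(2)=-
k=1: j=0 S=92.8325 intr=12.7775 cont=30.8106 V=30.8106[hold]; j=1 S=164.0857 intr=0.0000 cont=10.5228 V=10.5228[hold]  S*(1)=-
k=0: j=0 S=123.4200 intr=0.0000 cont=22.3603 V=22.3603[hold]  S*(0)=-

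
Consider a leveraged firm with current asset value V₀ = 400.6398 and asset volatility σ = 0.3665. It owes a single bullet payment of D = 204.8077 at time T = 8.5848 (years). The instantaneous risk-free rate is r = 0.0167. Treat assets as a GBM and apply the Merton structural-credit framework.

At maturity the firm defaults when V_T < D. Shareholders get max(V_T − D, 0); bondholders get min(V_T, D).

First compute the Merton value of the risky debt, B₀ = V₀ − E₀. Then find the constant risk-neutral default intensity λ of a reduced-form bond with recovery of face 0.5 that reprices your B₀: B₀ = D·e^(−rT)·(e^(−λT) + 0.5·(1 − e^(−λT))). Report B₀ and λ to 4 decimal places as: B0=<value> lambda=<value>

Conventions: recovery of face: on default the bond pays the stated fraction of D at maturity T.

B0=143.3831 lambda=0.0564

With assets at 400.6398 and a single debt payment of 204.8077 at 8.5848 years:
d₁ = [ln(V₀/D) + (r + σ²/2)T] / (σ√T)
   = [ln(400.6398/204.8077) + (0.0167 + 0.5·0.3665²)·8.5848] / (0.3665·√8.5848)
   = [0.670991 + 0.719931] / 1.073839 = 1.295280
d₂ = d₁ − σ√T = 1.295280 − 1.073839 = 0.221442
N(d₁) = 0.902388,  N(d₂) = 0.587626,  e^(−rT) = 0.866437
E₀ = V₀·N(d₁) − D·e^(−rT)·N(d₂)
   = 400.6398·0.902388 − 204.8077·0.866437·0.587626 = 257.256745
B₀ = V₀ − E₀ = 400.6398 − 257.256745 = 143.383055
e^(−λT) = (B₀·e^(rT)/D − 0.5)/(1 − 0.5) = (143.3831·1.154152/204.8077 − 0.5)/0.5 = 0.61601286
λ = −ln(0.61601286)/8.5848 = 0.056435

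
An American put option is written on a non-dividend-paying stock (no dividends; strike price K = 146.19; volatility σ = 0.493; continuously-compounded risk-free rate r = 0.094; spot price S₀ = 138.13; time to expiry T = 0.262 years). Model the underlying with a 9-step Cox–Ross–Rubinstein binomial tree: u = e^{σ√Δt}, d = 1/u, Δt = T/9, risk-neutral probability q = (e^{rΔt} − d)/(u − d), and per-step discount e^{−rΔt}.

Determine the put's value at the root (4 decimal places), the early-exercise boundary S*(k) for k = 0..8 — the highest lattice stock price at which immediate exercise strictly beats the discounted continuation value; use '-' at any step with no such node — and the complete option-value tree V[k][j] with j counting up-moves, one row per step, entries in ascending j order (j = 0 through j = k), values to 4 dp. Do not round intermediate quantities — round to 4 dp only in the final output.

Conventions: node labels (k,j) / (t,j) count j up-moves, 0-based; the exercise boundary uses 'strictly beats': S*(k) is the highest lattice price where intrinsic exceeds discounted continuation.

price = 16.9408
boundary = - - - 107.3236 98.6653 107.3236 116.7417 107.3236 116.7417
tree:
16.9408
23.0630 10.7949
30.4461 15.6660 5.8902
38.8664 22.0327 9.2640 2.4842
47.5247 29.8779 14.1590 4.3263 0.6206
55.4845 38.8664 20.8825 7.3850 1.2329 0.0000
62.8022 47.5247 29.4483 12.2680 2.4493 0.0000 0.0000
69.5295 55.4845 38.8664 19.5976 4.8658 0.0000 0.0000 0.0000
75.7141 62.8022 47.5247 29.4483 9.6665 0.0000 0.0000 0.0000 0.0000
81.3997 69.5295 55.4845 38.8664 19.2036 0.0000 0.0000 0.0000 0.0000 0.0000

Δt=0.02911, u=1.08775, d=0.91933, q=0.49525, disc=e^(-rΔt)=0.99727
k=9 terminal: V=max(K-S,0) → 81.3997 69.5295 55.4845 38.8664 19.2036 0.0000 0.0000 0.0000 0.0000 0.0000
k=8: j=0 S=70.4759 intr=75.7141 cont=75.3146 V=75.7141[EX]; j=1 S=83.3878 intr=62.8022 cont=62.4027 V=62.8022[EX]; j=2 S=98.6653 intr=47.5247 cont=47.1252 V=47.5247[EX]; j=3 S=116.7417 intr=29.4483 cont=29.0488 V=29.4483[EX]; j=4 S=138.1300 intr=8.0600 cont=9.6665 V=9.6665[hold]; j=5 S=163.4368 intr=0.0000 cont=0.0000 V=0.0000[hold]; j=6 S=193.3801 intr=0.0000 cont=0.0000 V=0.0000[hold]; j=7 S=228.8092 intr=0.0000 cont=0.0000 V=0.0000[hold]; j=8 S=270.7294 intr=0.0000 cont=0.0000 V=0.0000[hold]  S*(8)=116.7417
k=7: j=0 S=76.6605 intr=69.5295 cont=69.1300 V=69.5295[EX]; j=1 S=90.7055 intr=55.4845 cont=55.0851 V=55.4845[EX]; j=2 S=107.3236 intr=38.8664 cont=38.4669 V=38.8664[EX]; j=3 S=126.9864 intr=19.2036 cont=19.5976 V=19.5976[hold]; j=4 S=150.2515 intr=0.0000 cont=4.8658 V=4.8658[hold]; j=5 S=177.7791 intr=0.0000 cont=0.0000 V=0.0000[hold]; j=6 S=210.3500 intr=0.0000 cont=0.0000 V=0.0000[hold]; j=7 S=248.8883 intr=0.0000 cont=0.0000 V=0.0000[hold]  S*(7)=107.3236
k=6: j=0 S=83.3878 intr=62.8022 cont=62.4027 V=62.8022[EX]; j=1 S=98.6653 intr=47.5247 cont=47.1252 V=47.5247[EX]; j=2 S=116.7417 intr=29.4483 cont=29.2433 V=29.4483[EX]; j=3 S=138.1300 intr=8.0600 cont=12.2680 V=12.2680[hold]; j=4 S=163.4368 intr=0.0000 cont=2.4493 V=2.4493[hold]; j=5 S=193.3801 intr=0.0000 cont=0.0000 V=0.0000[hold]; j=6 S=228.8092 intr=0.0000 cont=0.0000 V=0.0000[hold]  S*(6)=116.7417
k=5: j=0 S=90.7055 intr=55.4845 cont=55.0851 V=55.4845[EX]; j=1 S=107.3236 intr=38.8664 cont=38.4669 V=38.8664[EX]; j=2 S=126.9864 intr=19.2036 cont=20.8825 V=20.8825[hold]; j=3 S=150.2515 intr=0.0000 cont=7.3850 V=7.3850[hold]; j=4 S=177.7791 intr=0.0000 cont=1.2329 V=1.2329[hold]; j=5 S=210.3500 intr=0.0000 cont=0.0000 V=0.0000[hold]  S*(5)=107.3236
k=4: j=0 S=98.6653 intr=47.5247 cont=47.1252 V=47.5247[EX]; j=1 S=116.7417 intr=29.4483 cont=29.8779 V=29.8779[hold]; j=2 S=138.1300 intr=8.0600 cont=14.1590 V=14.1590[hold]; j=3 S=163.4368 intr=0.0000 cont=4.3263 V=4.3263[hold]; j=4 S=193.3801 intr=0.0000 cont=0.6206 V=0.6206[hold]  S*(4)=98.6653
k=3: j=0 S=107.3236 intr=38.8664 cont=38.6791 V=38.8664[EX]; j=1 S=126.9864 intr=19.2036 cont=22.0327 V=22.0327[hold]; j=2 S=150.2515 intr=0.0000 cont=9.2640 V=9.2640[hold]; j=3 S=177.7791 intr=0.0000 cont=2.4842 V=2.4842[hold]  S*(3)=107.3236
k=2: j=0 S=116.7417 intr=29.4483 cont=30.4461 V=30.4461[hold]; j=1 S=138.1300 intr=8.0600 cont=15.6660 V=15.6660[hold]; j=2 S=163.4368 intr=0.0000 cont=5.8902 V=5.8902[hold]  S*(2)=-
k=1: j=0 S=126.9864 intr=19.2036 cont=23.0630 V=23.0630[hold]; j=1 S=150.2515 intr=0.0000 cont=10.7949 V=10.7949[hold]  S*(1)=-
k=0: j=0 S=138.1300 intr=8.0600 cont=16.9408 V=16.9408[hold]  S*(0)=-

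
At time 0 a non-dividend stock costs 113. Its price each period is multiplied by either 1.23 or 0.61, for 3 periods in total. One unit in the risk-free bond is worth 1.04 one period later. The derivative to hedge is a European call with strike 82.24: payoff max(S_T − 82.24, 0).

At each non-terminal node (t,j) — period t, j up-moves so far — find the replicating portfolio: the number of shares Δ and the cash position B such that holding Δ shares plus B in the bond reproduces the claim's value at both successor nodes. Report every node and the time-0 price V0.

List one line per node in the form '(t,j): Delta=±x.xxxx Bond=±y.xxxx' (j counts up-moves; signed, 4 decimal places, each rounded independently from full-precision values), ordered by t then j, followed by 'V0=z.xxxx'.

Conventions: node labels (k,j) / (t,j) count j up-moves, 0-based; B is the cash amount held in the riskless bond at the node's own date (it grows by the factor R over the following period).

No-arbitrage ⇒ martingale measure with p* = (R−d)/(u−d) = 0.6935.
Expiry values: V(3,0)=0.0000, V(3,1)=0.0000, V(3,2)=22.0442, V(3,3)=128.0380
Node (2,0) S=42.0473: V=(p*·0.0000+(1−p*)·0.0000)/1.04=0.0000; Δ=(0.0000−0.0000)/(51.7182−25.6489)=0.0000; B=V−Δ·S=0.0000
Node (2,1) S=84.7839: V=(p*·22.0442+(1−p*)·0.0000)/1.04=14.7007; Δ=(22.0442−0.0000)/(104.2842−51.7182)=0.4194; B=V−Δ·S=-20.8545
Node (2,2) S=170.9577: V=(p*·128.0380+(1−p*)·22.0442)/1.04=91.8808; Δ=(128.0380−22.0442)/(210.2780−104.2842)=1.0000; B=V−Δ·S=-79.0769
Node (1,0) S=68.9300: V=(p*·14.7007+(1−p*)·0.0000)/1.04=9.8035; Δ=(14.7007−0.0000)/(84.7839−42.0473)=0.3440; B=V−Δ·S=-13.9073
Node (1,1) S=138.9900: V=(p*·91.8808+(1−p*)·14.7007)/1.04=65.6046; Δ=(91.8808−14.7007)/(170.9577−84.7839)=0.8956; B=V−Δ·S=-58.8794
Node (0,0) S=113.0000: V=(p*·65.6046+(1−p*)·9.8035)/1.04=46.6387; Δ=(65.6046−9.8035)/(138.9900−68.9300)=0.7965; B=V−Δ·S=-43.3631
As a check, the time-0 holding Δ(0,0)·S0 + B(0,0) comes to 46.6387 — exactly V0.

(0,0): Delta=0.7965 Bond=-43.3631
(1,0): Delta=0.3440 Bond=-13.9073
(1,1): Delta=0.8956 Bond=-58.8794
(2,0): Delta=0.0000 Bond=0.0000
(2,1): Delta=0.4194 Bond=-20.8545
(2,2): Delta=1.0000 Bond=-79.0769
V0=46.6387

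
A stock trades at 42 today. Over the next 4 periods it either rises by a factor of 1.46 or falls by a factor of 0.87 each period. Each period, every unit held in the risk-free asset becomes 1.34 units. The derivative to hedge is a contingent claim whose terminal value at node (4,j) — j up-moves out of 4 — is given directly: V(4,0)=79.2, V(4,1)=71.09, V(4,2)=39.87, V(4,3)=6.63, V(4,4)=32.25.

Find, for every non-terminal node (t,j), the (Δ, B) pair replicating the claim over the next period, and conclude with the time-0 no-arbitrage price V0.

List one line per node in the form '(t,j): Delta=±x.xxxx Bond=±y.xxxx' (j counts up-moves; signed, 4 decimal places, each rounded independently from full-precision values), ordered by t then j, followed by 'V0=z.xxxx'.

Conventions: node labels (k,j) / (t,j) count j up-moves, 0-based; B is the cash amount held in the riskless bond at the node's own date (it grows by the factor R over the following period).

Risk-neutral probability p* = (R−d)/(u−d) = (1.34−0.87)/(1.46−0.87) = 0.7966.
Payoffs at expiry: V(4,0)=79.2000, V(4,1)=71.0900, V(4,2)=39.8700, V(4,3)=6.6300, V(4,4)=32.2500
  t=3,j=0: stock 27.6571 → up 40.3794 (V=71.0900), down 24.0617 (V=79.2000). Price 54.2832; hedge Δ=-0.4970, bond B=68.0290.
  t=3,j=1: stock 46.4131 → up 67.7631 (V=39.8700), down 40.3794 (V=71.0900). Price 34.4924; hedge Δ=-1.1401, bond B=87.4077.
  t=3,j=2: stock 77.8887 → up 113.7174 (V=6.6300), down 67.7631 (V=39.8700). Price 9.9930; hedge Δ=-0.7233, bond B=66.3320.
  t=3,j=3: stock 130.7097 → up 190.8362 (V=32.2500), down 113.7174 (V=6.6300). Price 20.1785; hedge Δ=0.3322, bond B=-23.2453.
  t=2,j=0: stock 31.7898 → up 46.4131 (V=34.4924), down 27.6571 (V=54.2832). Price 28.7445; hedge Δ=-1.0552, bond B=62.2882.
  t=2,j=1: stock 53.3484 → up 77.8887 (V=9.9930), down 46.4131 (V=34.4924). Price 11.1761; hedge Δ=-0.7784, bond B=52.7004.
  t=2,j=2: stock 89.5272 → up 130.7097 (V=20.1785), down 77.8887 (V=9.9930). Price 13.5126; hedge Δ=0.1928, bond B=-3.7509.
  t=1,j=0: stock 36.5400 → up 53.3484 (V=11.1761), down 31.7898 (V=28.7445). Price 11.0070; hedge Δ=-0.8149, bond B=40.7840.
  t=1,j=1: stock 61.3200 → up 89.5272 (V=13.5126), down 53.3484 (V=11.1761). Price 9.7294; hedge Δ=0.0646, bond B=5.7692.
  t=0,j=0: stock 42.0000 → up 61.3200 (V=9.7294), down 36.5400 (V=11.0070). Price 7.4546; hedge Δ=-0.0516, bond B=9.6201.
Check: Δ(0,0)·S0 + B(0,0) = 7.4546 = V0.

(0,0): Delta=-0.0516 Bond=9.6201
(1,0): Delta=-0.8149 Bond=40.7840
(1,1): Delta=0.0646 Bond=5.7692
(2,0): Delta=-1.0552 Bond=62.2882
(2,1): Delta=-0.7784 Bond=52.7004
(2,2): Delta=0.1928 Bond=-3.7509
(3,0): Delta=-0.4970 Bond=68.0290
(3,1): Delta=-1.1401 Bond=87.4077
(3,2): Delta=-0.7233 Bond=66.3320
(3,3): Delta=0.3322 Bond=-23.2453
V0=7.4546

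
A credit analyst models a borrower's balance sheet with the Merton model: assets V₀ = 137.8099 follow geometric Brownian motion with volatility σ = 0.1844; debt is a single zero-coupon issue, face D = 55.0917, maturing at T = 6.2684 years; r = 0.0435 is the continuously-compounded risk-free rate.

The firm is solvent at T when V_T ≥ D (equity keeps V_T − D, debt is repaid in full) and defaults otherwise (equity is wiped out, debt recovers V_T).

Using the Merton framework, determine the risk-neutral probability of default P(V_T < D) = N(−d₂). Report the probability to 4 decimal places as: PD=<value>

PD=0.0095

With assets at 137.8099 and a single debt payment of 55.0917 at 6.2684 years:
d₁ = [ln(V₀/D) + (r + σ²/2)T] / (σ√T)
   = [ln(137.8099/55.0917) + (0.0435 + 0.5·0.1844²)·6.2684] / (0.1844·√6.2684)
   = [0.916876 + 0.379249] / 0.461678 = 2.807421
d₂ = d₁ − σ√T = 2.807421 − 0.461678 = 2.345743
risk-neutral PD = N(−d₂) = N(-2.345743) = 0.009495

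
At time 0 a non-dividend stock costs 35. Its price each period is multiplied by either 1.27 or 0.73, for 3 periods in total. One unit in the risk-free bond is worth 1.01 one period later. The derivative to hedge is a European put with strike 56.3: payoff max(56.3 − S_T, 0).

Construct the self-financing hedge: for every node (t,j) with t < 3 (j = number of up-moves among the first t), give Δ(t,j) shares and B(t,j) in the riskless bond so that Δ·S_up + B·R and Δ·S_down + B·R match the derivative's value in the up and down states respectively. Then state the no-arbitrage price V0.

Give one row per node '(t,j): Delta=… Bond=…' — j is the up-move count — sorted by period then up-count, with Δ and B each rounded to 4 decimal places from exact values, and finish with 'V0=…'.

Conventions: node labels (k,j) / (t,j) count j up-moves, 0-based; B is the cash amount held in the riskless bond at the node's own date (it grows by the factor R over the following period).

(0,0): Delta=-0.7853 Bond=49.2139
(1,0): Delta=-1.0000 Bond=55.1907
(1,1): Delta=-0.6708 Bond=44.6131
(2,0): Delta=-1.0000 Bond=55.7426
(2,1): Delta=-1.0000 Bond=55.7426
(2,2): Delta=-0.4950 Bond=35.1390
V0=21.7271

Risk-neutral probability p* = (R−d)/(u−d) = (1.01−0.73)/(1.27−0.73) = 0.5185.
Terminal payoffs: V(3,0)=42.6844, V(3,1)=32.6126, V(3,2)=15.0904, V(3,3)=0.0000
(2,0): S=18.6515. Δ = (V_up−V_dn)/(S_up−S_dn) = (32.6126−42.6844)/(23.6874−13.6156) = -1.0000. V = [p*·32.6126 + (1−p*)·42.6844]/1.01 = 37.0911. B = V − Δ·S = 55.7426.
(2,1): S=32.4485. Δ = (V_up−V_dn)/(S_up−S_dn) = (15.0904−32.6126)/(41.2096−23.6874) = -1.0000. V = [p*·15.0904 + (1−p*)·32.6126]/1.01 = 23.2941. B = V − Δ·S = 55.7426.
(2,2): S=56.4515. Δ = (V_up−V_dn)/(S_up−S_dn) = (0.0000−15.0904)/(71.6934−41.2096) = -0.4950. V = [p*·0.0000 + (1−p*)·15.0904]/1.01 = 7.1938. B = V − Δ·S = 35.1390.
(1,0): S=25.5500. Δ = (V_up−V_dn)/(S_up−S_dn) = (23.2941−37.0911)/(32.4485−18.6515) = -1.0000. V = [p*·23.2941 + (1−p*)·37.0911]/1.01 = 29.6407. B = V − Δ·S = 55.1907.
(1,1): S=44.4500. Δ = (V_up−V_dn)/(S_up−S_dn) = (7.1938−23.2941)/(56.4515−32.4485) = -0.6708. V = [p*·7.1938 + (1−p*)·23.2941]/1.01 = 14.7978. B = V − Δ·S = 44.6131.
(0,0): S=35.0000. Δ = (V_up−V_dn)/(S_up−S_dn) = (14.7978−29.6407)/(44.4500−25.5500) = -0.7853. V = [p*·14.7978 + (1−p*)·29.6407]/1.01 = 21.7271. B = V − Δ·S = 49.2139.
Check: Δ(0,0)·S0 + B(0,0) = 21.7271 = V0.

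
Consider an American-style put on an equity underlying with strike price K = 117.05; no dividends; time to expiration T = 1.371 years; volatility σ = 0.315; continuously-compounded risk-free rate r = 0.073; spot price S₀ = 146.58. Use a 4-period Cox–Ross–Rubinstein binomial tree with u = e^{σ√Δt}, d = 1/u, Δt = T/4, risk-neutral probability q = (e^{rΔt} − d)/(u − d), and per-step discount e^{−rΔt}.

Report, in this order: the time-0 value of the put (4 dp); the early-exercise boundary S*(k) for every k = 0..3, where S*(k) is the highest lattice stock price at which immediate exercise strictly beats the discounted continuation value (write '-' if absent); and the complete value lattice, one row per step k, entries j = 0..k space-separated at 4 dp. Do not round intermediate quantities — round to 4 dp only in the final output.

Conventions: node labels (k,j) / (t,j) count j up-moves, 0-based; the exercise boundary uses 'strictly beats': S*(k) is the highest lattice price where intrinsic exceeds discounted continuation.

price = 5.7352
boundary = - - - 84.2950
tree:
5.7352
10.5769 1.5857
18.9816 3.4039 0.0000
32.7550 7.3066 0.0000 0.0000
46.9512 15.6839 0.0000 0.0000 0.0000

params: Δt=0.34275 u=1.20252 d=0.83159 q=0.52233 e^(-rΔt)=0.97529
t_4 payoffs: 46.9512 15.6839 0.0000 0.0000 0.0000
t_3: node(3,0) S=84.2950 payoff=32.7550 vs cont=29.8627 → 32.7550 [stop]  node(3,1) S=121.8944 payoff=0.0000 vs cont=7.3066 → 7.3066 [wait]  node(3,2) S=176.2648 payoff=0.0000 vs cont=0.0000 → 0.0000 [wait]  node(3,3) S=254.8870 payoff=0.0000 vs cont=0.0000 → 0.0000 [wait]  ⇒ S*(3)=84.2950
t_2: node(2,0) S=101.3661 payoff=15.6839 vs cont=18.9816 → 18.9816 [wait]  node(2,1) S=146.5800 payoff=0.0000 vs cont=3.4039 → 3.4039 [wait]  node(2,2) S=211.9613 payoff=0.0000 vs cont=0.0000 → 0.0000 [wait]  ⇒ S*(2)=-
t_1: node(1,0) S=121.8944 payoff=0.0000 vs cont=10.5769 → 10.5769 [wait]  node(1,1) S=176.2648 payoff=0.0000 vs cont=1.5857 → 1.5857 [wait]  ⇒ S*(1)=-
t_0: node(0,0) S=146.5800 payoff=0.0000 vs cont=5.7352 → 5.7352 [wait]  ⇒ S*(0)=-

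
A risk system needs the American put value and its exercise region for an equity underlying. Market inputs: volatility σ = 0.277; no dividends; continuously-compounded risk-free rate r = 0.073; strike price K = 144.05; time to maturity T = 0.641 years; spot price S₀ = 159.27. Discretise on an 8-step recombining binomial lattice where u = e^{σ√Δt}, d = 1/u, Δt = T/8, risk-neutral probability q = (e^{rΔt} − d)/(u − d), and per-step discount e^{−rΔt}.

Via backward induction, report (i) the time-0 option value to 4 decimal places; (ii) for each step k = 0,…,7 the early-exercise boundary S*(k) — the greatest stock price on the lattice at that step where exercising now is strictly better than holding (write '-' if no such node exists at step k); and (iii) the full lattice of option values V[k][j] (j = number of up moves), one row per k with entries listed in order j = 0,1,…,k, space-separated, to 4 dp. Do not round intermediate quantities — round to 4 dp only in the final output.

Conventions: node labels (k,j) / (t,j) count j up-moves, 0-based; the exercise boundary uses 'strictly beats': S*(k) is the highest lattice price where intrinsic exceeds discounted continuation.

Δt=0.08013  u=1.08156  d=0.92459  q=0.51778  discount=0.99417
step 8 (expiry): payoffs max(K−S,0) = 58.9921 44.5508 27.6577 7.8964 0.0000 0.0000 0.0000 0.0000 0.0000
step 7: (k=7,j=0): S=91.9956, K−S=52.0544, hold=51.2143 ⇒ V=52.0544 exercise | (k=7,j=1): S=107.6148, K−S=36.4352, hold=35.5951 ⇒ V=36.4352 exercise | (k=7,j=2): S=125.8858, K−S=18.1642, hold=17.3241 ⇒ V=18.1642 exercise | (k=7,j=3): S=147.2589, K−S=0.0000, hold=3.7856 ⇒ V=3.7856 continue | (k=7,j=4): S=172.2608, K−S=0.0000, hold=0.0000 ⇒ V=0.0000 continue | (k=7,j=5): S=201.5075, K−S=0.0000, hold=0.0000 ⇒ V=0.0000 continue | (k=7,j=6): S=235.7198, K−S=0.0000, hold=0.0000 ⇒ V=0.0000 continue | (k=7,j=7): S=275.7408, K−S=0.0000, hold=0.0000 ⇒ V=0.0000 continue  boundary S*=125.8858
step 6: (k=6,j=0): S=99.4992, K−S=44.5508, hold=43.7107 ⇒ V=44.5508 exercise | (k=6,j=1): S=116.3923, K−S=27.6577, hold=26.8176 ⇒ V=27.6577 exercise | (k=6,j=2): S=136.1536, K−S=7.8964, hold=10.6568 ⇒ V=10.6568 continue | (k=6,j=3): S=159.2700, K−S=0.0000, hold=1.8149 ⇒ V=1.8149 continue | (k=6,j=4): S=186.3111, K−S=0.0000, hold=0.0000 ⇒ V=0.0000 continue | (k=6,j=5): S=217.9434, K−S=0.0000, hold=0.0000 ⇒ V=0.0000 continue | (k=6,j=6): S=254.9462, K−S=0.0000, hold=0.0000 ⇒ V=0.0000 continue  boundary S*=116.3923
step 5: (k=5,j=0): S=107.6148, K−S=36.4352, hold=35.5951 ⇒ V=36.4352 exercise | (k=5,j=1): S=125.8858, K−S=18.1642, hold=18.7450 ⇒ V=18.7450 continue | (k=5,j=2): S=147.2589, K−S=0.0000, hold=6.0432 ⇒ V=6.0432 continue | (k=5,j=3): S=172.2608, K−S=0.0000, hold=0.8701 ⇒ V=0.8701 continue | (k=5,j=4): S=201.5075, K−S=0.0000, hold=0.0000 ⇒ V=0.0000 continue | (k=5,j=5): S=235.7198, K−S=0.0000, hold=0.0000 ⇒ V=0.0000 continue  boundary S*=107.6148
step 4: (k=4,j=0): S=116.3923, K−S=27.6577, hold=27.1166 ⇒ V=27.6577 exercise | (k=4,j=1): S=136.1536, K−S=7.8964, hold=12.0973 ⇒ V=12.0973 continue | (k=4,j=2): S=159.2700, K−S=0.0000, hold=3.3450 ⇒ V=3.3450 continue | (k=4,j=3): S=186.3111, K−S=0.0000, hold=0.4171 ⇒ V=0.4171 continue | (k=4,j=4): S=217.9434, K−S=0.0000, hold=0.0000 ⇒ V=0.0000 continue  boundary S*=116.3923
step 3: (k=3,j=0): S=125.8858, K−S=18.1642, hold=19.4866 ⇒ V=19.4866 continue | (k=3,j=1): S=147.2589, K−S=0.0000, hold=7.5215 ⇒ V=7.5215 continue | (k=3,j=2): S=172.2608, K−S=0.0000, hold=1.8184 ⇒ V=1.8184 continue | (k=3,j=3): S=201.5075, K−S=0.0000, hold=0.2000 ⇒ V=0.2000 continue  boundary S*=-
step 2: (k=2,j=0): S=136.1536, K−S=7.8964, hold=13.2138 ⇒ V=13.2138 continue | (k=2,j=1): S=159.2700, K−S=0.0000, hold=4.5419 ⇒ V=4.5419 continue | (k=2,j=2): S=186.3111, K−S=0.0000, hold=0.9747 ⇒ V=0.9747 continue  boundary S*=-
step 1: (k=1,j=0): S=147.2589, K−S=0.0000, hold=8.6728 ⇒ V=8.6728 continue | (k=1,j=1): S=172.2608, K−S=0.0000, hold=2.6791 ⇒ V=2.6791 continue  boundary S*=-
step 0: (k=0,j=0): S=159.2700, K−S=0.0000, hold=5.5369 ⇒ V=5.5369 continue  boundary S*=-

price = 5.5369
boundary = - - - - 116.3923 107.6148 116.3923 125.8858
tree:
5.5369
8.6728 2.6791
13.2138 4.5419 0.9747
19.4866 7.5215 1.8184 0.2000
27.6577 12.0973 3.3450 0.4171 0.0000
36.4352 18.7450 6.0432 0.8701 0.0000 0.0000
44.5508 27.6577 10.6568 1.8149 0.0000 0.0000 0.0000
52.0544 36.4352 18.1642 3.7856 0.0000 0.0000 0.0000 0.0000
58.9921 44.5508 27.6577 7.8964 0.0000 0.0000 0.0000 0.0000 0.0000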